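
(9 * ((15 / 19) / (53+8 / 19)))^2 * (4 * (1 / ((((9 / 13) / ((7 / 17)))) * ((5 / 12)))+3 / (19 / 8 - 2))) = 2336688 / 3502765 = 0.67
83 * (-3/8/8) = -249/64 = -3.89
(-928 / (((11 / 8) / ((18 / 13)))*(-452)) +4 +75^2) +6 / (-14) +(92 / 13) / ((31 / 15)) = 5634.06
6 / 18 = 1 / 3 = 0.33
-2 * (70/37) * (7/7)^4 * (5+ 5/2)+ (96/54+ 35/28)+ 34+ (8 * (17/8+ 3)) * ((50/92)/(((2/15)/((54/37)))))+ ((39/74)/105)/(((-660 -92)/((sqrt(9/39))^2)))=101821985659/403169760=252.55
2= 2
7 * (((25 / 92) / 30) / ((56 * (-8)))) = -5 / 35328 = -0.00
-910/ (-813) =910/ 813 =1.12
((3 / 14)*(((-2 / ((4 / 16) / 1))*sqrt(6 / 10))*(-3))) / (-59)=-36*sqrt(15) / 2065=-0.07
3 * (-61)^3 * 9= -6128487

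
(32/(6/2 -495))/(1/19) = -152/123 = -1.24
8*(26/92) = 52/23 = 2.26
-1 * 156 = -156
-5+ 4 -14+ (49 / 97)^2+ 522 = 4772764 / 9409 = 507.26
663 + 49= 712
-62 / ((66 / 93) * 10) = -961 / 110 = -8.74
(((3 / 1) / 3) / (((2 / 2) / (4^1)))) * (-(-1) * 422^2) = 712336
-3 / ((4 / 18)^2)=-243 / 4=-60.75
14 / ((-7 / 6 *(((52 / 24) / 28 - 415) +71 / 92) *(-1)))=-0.03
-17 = -17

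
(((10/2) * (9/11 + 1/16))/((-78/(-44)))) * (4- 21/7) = 775/312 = 2.48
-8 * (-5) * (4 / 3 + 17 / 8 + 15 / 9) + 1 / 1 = 206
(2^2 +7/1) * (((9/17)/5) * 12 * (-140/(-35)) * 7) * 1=33264/85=391.34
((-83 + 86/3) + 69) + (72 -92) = -16/3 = -5.33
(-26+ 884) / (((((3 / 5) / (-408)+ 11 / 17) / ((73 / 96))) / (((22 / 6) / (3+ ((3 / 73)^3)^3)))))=574614061560514175459545 / 465203278168784893548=1235.19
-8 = -8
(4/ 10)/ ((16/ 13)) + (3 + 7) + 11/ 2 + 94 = 4393/ 40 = 109.82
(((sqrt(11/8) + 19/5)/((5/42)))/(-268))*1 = -399/3350 - 21*sqrt(22)/2680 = -0.16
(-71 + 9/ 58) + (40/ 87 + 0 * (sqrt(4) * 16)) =-12247/ 174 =-70.39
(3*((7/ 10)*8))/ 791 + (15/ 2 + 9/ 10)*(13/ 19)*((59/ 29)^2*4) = 95.18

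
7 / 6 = 1.17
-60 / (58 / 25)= -750 / 29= -25.86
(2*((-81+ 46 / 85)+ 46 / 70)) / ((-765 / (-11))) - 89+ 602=232460171 / 455175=510.71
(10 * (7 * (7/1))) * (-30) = -14700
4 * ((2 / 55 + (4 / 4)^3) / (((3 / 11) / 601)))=45676 / 5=9135.20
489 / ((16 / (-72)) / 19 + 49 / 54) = 501714 / 919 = 545.93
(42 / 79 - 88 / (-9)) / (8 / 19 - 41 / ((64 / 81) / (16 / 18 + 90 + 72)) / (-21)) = 31196480 / 1219232043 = 0.03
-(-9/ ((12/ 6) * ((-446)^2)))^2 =-0.00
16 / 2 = 8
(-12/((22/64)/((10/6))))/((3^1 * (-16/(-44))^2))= -440/3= -146.67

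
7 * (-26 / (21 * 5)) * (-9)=78 / 5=15.60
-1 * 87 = -87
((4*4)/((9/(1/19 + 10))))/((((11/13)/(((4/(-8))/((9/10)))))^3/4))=-3357016000/165921129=-20.23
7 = 7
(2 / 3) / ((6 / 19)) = 19 / 9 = 2.11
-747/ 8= -93.38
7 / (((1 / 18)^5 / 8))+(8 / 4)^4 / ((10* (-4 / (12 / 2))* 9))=1587237116 / 15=105815807.73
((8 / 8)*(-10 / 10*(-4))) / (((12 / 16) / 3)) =16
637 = 637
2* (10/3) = 20/3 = 6.67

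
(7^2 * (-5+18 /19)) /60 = -3773 /1140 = -3.31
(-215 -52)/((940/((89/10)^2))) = -2114907/94000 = -22.50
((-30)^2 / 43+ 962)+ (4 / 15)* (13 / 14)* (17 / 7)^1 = 31084516 / 31605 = 983.53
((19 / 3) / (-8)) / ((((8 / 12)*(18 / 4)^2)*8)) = -19 / 2592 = -0.01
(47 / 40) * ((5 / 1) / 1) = 47 / 8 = 5.88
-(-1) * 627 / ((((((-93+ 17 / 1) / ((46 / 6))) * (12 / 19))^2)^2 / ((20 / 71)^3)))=7310846125 / 801537389568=0.01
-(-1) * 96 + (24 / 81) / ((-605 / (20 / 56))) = 2195420 / 22869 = 96.00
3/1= 3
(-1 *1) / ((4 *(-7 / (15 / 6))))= 5 / 56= 0.09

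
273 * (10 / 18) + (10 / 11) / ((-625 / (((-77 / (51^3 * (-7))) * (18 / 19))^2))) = 1486768648535537 / 9802870210125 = 151.67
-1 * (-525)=525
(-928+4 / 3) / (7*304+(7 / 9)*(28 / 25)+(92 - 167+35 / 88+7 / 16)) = -0.45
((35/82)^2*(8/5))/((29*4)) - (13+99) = -10919531/97498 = -112.00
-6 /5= -1.20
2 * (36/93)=24/31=0.77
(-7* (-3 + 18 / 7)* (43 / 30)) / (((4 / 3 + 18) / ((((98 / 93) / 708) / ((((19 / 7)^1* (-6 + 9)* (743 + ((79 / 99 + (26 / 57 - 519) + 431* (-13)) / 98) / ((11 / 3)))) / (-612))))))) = -4459787871 / 130132124707175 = -0.00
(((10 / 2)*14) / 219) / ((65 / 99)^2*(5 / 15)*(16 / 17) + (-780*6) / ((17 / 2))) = -1166319 / 2008554704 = -0.00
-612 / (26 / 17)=-400.15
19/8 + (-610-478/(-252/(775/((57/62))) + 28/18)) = -134227277/135856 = -988.01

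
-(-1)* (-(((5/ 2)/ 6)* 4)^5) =-3125/ 243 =-12.86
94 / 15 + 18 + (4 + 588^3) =3049462504 / 15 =203297500.27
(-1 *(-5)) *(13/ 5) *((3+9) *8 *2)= 2496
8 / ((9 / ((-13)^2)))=1352 / 9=150.22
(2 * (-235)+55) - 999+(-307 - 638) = -2359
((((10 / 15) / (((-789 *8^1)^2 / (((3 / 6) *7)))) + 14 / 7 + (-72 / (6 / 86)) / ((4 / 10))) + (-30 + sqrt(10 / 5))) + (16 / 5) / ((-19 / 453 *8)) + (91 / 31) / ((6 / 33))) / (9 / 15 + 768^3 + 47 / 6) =-915685382248537 / 159449882089415107104 + 30 *sqrt(2) / 13589545213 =-0.00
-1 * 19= -19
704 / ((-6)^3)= -88 / 27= -3.26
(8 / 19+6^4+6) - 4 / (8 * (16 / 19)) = 791511 / 608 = 1301.83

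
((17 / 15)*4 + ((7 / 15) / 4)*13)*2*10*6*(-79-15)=-68244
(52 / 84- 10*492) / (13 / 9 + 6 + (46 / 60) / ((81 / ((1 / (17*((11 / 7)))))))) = -15647911290 / 23680937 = -660.78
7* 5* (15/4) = 525/4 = 131.25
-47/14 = -3.36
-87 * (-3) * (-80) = -20880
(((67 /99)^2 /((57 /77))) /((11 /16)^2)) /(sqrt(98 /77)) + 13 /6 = 574592 * sqrt(154) /6145227 + 13 /6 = 3.33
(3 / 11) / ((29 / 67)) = 201 / 319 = 0.63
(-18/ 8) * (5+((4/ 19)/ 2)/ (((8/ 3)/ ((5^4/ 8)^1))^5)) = -208569032022676635/ 40802189312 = -5111711.79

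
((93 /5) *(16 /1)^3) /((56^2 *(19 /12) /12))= 857088 /4655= 184.12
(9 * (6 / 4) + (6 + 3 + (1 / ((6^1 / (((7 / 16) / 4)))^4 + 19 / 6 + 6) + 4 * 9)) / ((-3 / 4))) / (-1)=12132758059819 / 260919527342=46.50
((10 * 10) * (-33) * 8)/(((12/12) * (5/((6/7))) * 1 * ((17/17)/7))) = -31680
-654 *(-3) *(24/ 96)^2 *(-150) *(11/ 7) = -809325/ 28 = -28904.46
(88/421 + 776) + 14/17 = 5561222/7157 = 777.03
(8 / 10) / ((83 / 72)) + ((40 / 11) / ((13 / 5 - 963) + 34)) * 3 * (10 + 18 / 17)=8443708 / 14977765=0.56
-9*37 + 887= 554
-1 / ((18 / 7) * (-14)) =1 / 36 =0.03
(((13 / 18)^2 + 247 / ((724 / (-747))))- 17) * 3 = -3977897 / 4887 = -813.98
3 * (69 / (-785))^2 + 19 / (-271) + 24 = 4000089818 / 166996975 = 23.95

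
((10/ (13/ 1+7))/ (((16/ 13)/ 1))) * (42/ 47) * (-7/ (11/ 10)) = -9555/ 4136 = -2.31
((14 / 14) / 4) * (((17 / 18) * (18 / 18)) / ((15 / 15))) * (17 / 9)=289 / 648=0.45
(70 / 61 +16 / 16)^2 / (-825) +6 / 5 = 3666629 / 3069825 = 1.19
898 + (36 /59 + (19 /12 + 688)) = 1124441 /708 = 1588.19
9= 9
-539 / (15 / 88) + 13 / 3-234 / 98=-774246 / 245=-3160.19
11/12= 0.92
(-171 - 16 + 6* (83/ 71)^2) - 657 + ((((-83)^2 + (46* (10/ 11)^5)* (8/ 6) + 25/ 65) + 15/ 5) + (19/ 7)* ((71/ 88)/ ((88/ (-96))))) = 2700551739834959/ 443274517686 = 6092.28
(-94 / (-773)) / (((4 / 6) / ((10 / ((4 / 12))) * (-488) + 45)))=-2057895 / 773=-2662.22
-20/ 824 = -5/ 206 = -0.02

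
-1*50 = -50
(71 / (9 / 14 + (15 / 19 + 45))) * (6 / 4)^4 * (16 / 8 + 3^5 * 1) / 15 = 4164363 / 32936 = 126.44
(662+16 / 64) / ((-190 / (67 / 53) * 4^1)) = -177483 / 161120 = -1.10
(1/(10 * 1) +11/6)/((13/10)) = 58/39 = 1.49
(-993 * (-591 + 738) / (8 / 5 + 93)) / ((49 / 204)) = -3038580 / 473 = -6424.06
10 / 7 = 1.43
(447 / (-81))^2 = 22201 / 729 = 30.45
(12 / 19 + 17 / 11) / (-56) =-65 / 1672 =-0.04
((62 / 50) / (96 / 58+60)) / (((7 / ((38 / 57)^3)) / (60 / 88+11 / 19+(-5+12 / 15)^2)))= 177564187 / 11035591875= 0.02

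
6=6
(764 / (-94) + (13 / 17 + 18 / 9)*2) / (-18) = 346 / 2397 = 0.14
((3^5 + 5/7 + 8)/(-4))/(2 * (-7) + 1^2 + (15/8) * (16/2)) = -881/28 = -31.46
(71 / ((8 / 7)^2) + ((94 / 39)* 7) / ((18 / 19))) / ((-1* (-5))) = 1621193 / 112320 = 14.43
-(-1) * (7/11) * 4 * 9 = 252/11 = 22.91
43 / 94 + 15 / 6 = 139 / 47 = 2.96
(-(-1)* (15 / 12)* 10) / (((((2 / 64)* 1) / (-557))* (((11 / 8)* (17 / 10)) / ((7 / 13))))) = -124768000 / 2431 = -51323.74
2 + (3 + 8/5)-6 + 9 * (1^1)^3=48/5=9.60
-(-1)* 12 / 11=12 / 11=1.09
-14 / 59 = -0.24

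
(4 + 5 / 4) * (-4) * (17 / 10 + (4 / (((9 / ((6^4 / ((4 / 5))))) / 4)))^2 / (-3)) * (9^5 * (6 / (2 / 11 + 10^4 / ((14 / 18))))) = 416824919176743 / 260530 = 1599911408.19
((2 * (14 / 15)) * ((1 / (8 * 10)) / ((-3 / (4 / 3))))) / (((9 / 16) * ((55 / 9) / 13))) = -1456 / 37125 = -0.04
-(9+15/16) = -159/16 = -9.94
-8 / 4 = -2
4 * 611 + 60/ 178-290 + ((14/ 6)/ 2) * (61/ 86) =98973779/ 45924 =2155.16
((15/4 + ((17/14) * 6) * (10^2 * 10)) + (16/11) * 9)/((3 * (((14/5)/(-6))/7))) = -11245935/308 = -36512.78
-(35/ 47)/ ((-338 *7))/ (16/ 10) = 25/ 127088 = 0.00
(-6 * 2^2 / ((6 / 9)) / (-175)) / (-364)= -9 / 15925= -0.00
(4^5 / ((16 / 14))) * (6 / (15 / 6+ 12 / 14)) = 75264 / 47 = 1601.36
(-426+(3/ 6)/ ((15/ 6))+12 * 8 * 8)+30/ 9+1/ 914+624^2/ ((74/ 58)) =154987283089/ 507270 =305532.13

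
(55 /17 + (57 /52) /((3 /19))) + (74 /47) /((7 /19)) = 4202917 /290836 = 14.45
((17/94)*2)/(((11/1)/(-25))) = -425/517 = -0.82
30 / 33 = 10 / 11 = 0.91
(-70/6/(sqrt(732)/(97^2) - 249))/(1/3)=658630* sqrt(183)/5488903950549+257177561305/1829634650183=0.14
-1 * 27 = -27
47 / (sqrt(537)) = 47*sqrt(537) / 537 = 2.03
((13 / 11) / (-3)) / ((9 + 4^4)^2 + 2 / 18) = -39 / 6952286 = -0.00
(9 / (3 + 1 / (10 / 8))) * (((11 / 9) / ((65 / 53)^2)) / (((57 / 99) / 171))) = 9177003 / 16055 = 571.60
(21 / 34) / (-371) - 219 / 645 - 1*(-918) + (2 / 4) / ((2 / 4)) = 355915979 / 387430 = 918.66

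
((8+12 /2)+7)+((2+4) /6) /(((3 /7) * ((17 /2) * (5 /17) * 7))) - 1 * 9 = 182 /15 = 12.13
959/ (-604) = -959/ 604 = -1.59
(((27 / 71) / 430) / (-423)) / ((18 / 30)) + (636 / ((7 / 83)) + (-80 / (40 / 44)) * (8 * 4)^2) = -165874448079 / 2008874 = -82570.86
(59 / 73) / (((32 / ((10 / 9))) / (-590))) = -87025 / 5256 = -16.56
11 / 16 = 0.69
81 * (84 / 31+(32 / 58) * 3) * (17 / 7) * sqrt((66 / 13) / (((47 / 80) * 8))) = 10806696 * sqrt(100815) / 3845023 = 892.39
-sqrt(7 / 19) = -sqrt(133) / 19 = -0.61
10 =10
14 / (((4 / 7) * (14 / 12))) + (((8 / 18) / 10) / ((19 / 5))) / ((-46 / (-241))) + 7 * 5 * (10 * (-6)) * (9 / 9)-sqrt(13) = -8176466 / 3933-sqrt(13) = -2082.54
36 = 36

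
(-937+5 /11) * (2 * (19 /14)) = -195738 /77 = -2542.05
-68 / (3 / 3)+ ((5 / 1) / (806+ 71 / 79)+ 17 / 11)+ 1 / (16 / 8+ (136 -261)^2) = -66.45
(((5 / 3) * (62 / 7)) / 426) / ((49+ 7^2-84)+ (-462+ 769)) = 0.00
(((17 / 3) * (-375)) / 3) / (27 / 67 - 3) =272.75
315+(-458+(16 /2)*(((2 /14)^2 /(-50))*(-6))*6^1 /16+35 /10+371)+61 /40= 233.03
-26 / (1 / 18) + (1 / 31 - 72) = -16739 / 31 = -539.97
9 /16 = 0.56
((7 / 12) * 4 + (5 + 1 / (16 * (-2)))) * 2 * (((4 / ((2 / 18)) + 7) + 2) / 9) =3505 / 48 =73.02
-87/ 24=-29/ 8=-3.62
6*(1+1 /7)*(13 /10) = 8.91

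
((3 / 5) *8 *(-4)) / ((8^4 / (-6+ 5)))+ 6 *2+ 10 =14083 / 640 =22.00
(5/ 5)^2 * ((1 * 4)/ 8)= 1/ 2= 0.50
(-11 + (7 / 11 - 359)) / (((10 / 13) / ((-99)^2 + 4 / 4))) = -258865919 / 55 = -4706653.07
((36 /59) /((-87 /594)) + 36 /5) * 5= 25956 /1711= 15.17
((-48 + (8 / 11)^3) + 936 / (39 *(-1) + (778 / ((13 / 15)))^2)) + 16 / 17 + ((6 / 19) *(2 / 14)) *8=-6326629537190568 / 136608605021273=-46.31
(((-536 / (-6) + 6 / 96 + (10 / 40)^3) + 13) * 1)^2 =386633569 / 36864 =10488.11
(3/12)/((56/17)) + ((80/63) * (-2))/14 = -1489/14112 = -0.11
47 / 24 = 1.96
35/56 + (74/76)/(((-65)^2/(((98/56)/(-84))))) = 4816463/7706400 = 0.62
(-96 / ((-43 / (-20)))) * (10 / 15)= -1280 / 43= -29.77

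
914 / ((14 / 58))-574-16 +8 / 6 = 67156 / 21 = 3197.90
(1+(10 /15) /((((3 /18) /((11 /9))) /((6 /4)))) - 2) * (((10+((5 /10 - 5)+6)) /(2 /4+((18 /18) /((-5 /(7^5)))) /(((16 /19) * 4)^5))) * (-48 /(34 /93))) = 290919609794560 /220611500887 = 1318.70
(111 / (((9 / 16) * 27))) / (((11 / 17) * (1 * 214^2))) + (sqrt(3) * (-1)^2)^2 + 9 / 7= 306049382 / 71407413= 4.29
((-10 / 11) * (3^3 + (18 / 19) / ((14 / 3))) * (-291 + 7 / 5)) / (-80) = -654858 / 7315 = -89.52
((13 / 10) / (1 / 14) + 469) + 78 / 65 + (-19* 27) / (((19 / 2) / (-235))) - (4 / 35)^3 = 565023836 / 42875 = 13178.40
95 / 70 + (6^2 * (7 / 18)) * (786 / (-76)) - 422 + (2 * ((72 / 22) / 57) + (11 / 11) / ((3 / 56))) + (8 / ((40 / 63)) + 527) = -309461 / 43890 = -7.05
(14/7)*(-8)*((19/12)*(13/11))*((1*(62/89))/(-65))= 4712/14685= 0.32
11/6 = 1.83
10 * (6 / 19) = 60 / 19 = 3.16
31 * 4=124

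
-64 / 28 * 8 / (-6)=64 / 21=3.05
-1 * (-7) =7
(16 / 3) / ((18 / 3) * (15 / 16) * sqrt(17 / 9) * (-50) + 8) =-8000 * sqrt(17) / 2389601 - 2048 / 7168803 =-0.01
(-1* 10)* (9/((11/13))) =-1170/11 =-106.36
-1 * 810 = -810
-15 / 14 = -1.07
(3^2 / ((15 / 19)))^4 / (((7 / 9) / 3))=285012027 / 4375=65145.61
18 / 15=6 / 5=1.20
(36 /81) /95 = 4 /855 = 0.00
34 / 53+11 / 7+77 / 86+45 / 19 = 3320057 / 606214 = 5.48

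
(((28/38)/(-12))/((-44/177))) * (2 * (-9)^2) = 33453/836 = 40.02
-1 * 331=-331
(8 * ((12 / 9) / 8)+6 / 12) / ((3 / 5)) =55 / 18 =3.06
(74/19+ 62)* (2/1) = 2504/19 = 131.79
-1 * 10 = -10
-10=-10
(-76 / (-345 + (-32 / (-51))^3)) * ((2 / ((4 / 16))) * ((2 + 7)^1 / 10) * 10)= 725866272 / 45731827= 15.87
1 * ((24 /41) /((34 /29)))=348 /697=0.50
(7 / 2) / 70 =1 / 20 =0.05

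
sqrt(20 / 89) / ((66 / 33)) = sqrt(445) / 89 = 0.24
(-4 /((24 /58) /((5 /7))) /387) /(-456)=0.00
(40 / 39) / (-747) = -40 / 29133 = -0.00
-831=-831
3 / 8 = 0.38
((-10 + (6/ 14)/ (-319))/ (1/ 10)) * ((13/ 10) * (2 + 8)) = -2903290/ 2233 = -1300.17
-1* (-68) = 68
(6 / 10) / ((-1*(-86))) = 3 / 430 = 0.01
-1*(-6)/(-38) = -0.16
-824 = -824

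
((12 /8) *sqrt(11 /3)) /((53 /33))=33 *sqrt(33) /106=1.79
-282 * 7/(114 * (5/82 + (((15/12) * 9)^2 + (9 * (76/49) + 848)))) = -10575376/603763019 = -0.02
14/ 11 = 1.27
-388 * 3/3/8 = -97/2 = -48.50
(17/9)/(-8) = -0.24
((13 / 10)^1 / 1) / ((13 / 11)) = 11 / 10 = 1.10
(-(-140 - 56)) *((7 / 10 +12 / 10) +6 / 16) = 4459 / 10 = 445.90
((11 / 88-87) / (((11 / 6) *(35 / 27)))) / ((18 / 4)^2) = -139 / 77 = -1.81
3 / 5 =0.60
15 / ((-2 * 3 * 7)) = -5 / 14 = -0.36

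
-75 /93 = -25 /31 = -0.81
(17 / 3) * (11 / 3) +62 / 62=21.78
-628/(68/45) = -7065/17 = -415.59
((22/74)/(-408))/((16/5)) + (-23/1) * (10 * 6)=-333319735/241536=-1380.00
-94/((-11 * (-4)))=-47/22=-2.14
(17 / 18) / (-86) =-17 / 1548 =-0.01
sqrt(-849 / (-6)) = sqrt(566) / 2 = 11.90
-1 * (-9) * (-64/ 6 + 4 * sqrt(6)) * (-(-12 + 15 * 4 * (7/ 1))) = 39168-14688 * sqrt(6) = 3189.89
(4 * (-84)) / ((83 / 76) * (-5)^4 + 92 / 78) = -995904 / 2026621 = -0.49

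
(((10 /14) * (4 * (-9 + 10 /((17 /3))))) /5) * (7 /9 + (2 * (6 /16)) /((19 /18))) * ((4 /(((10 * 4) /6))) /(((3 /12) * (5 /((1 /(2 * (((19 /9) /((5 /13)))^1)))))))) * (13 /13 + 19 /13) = -24041088 /36300355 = -0.66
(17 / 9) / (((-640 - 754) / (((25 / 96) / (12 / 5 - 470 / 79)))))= 9875 / 99328896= 0.00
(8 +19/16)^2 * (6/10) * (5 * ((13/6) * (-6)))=-842751/256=-3292.00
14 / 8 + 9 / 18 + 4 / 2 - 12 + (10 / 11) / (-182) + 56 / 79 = -2228805 / 316316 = -7.05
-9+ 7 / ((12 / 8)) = -13 / 3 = -4.33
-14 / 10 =-7 / 5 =-1.40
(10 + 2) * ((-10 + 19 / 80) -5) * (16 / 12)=-236.20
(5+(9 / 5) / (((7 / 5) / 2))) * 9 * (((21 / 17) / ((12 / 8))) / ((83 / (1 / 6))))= 159 / 1411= 0.11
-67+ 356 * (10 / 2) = 1713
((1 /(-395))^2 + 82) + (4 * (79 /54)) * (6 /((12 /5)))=407069252 /4212675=96.63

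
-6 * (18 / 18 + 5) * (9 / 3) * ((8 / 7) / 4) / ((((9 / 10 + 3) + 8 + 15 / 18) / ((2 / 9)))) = -720 / 1337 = -0.54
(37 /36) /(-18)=-37 /648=-0.06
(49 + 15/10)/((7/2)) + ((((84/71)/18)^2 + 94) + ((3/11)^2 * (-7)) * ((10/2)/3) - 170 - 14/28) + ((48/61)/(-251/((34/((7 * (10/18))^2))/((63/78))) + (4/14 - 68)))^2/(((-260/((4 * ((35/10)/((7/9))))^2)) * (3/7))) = -62623034558268494235892245047/995043855572627013272050470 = -62.93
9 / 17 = 0.53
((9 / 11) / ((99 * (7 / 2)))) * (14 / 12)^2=7 / 2178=0.00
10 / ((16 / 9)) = 45 / 8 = 5.62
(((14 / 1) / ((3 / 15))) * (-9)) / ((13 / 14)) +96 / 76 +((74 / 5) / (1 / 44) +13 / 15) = -93113 / 3705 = -25.13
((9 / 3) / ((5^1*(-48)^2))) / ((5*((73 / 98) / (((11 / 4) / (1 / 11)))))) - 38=-106515671 / 2803200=-38.00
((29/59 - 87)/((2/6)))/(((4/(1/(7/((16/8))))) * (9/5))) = -12760/1239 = -10.30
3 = 3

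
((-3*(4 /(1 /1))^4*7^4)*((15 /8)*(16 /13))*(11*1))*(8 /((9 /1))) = -540897280 /13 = -41607483.08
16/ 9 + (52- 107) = -479/ 9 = -53.22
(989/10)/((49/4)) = 1978/245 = 8.07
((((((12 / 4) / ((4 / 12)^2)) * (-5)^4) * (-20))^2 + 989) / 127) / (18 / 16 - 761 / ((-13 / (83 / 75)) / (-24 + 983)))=888468757714200 / 61543604497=14436.41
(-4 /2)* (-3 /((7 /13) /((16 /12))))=104 /7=14.86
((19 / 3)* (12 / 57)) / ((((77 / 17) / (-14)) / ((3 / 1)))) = -136 / 11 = -12.36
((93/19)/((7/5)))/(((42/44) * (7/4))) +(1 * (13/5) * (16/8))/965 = 65982442/31444525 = 2.10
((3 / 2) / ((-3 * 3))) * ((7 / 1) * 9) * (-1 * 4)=42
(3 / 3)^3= 1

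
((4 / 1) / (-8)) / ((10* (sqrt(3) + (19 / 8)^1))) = -38 / 845 + 16* sqrt(3) / 845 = -0.01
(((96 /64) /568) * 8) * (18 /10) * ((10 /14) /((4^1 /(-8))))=-27 /497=-0.05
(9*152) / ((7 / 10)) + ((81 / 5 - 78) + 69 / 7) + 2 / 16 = 532691 / 280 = 1902.47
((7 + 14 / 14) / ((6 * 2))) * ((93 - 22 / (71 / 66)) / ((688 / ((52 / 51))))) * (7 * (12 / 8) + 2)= 32825 / 36636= 0.90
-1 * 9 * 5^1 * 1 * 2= -90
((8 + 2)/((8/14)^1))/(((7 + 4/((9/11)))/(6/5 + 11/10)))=1449/428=3.39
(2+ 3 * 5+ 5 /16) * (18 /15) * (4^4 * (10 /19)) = 53184 /19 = 2799.16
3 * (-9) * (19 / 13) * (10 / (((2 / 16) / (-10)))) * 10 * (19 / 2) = 38988000 / 13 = 2999076.92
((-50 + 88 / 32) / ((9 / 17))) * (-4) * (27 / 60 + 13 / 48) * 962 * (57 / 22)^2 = 32172725403 / 19360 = 1661814.33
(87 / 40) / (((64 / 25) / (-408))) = -22185 / 64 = -346.64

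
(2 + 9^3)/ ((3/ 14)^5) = 393149344/ 243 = 1617898.53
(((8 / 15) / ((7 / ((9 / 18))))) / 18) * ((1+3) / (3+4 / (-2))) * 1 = 8 / 945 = 0.01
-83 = -83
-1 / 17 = -0.06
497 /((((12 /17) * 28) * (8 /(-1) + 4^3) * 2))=1207 /5376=0.22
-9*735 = -6615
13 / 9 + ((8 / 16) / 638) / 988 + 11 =141197065 / 11346192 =12.44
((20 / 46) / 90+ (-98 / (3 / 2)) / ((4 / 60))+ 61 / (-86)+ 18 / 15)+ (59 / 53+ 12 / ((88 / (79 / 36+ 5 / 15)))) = -203014416911 / 207571320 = -978.05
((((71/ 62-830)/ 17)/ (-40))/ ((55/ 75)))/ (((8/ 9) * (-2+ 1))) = -1387503/ 742016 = -1.87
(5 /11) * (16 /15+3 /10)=41 /66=0.62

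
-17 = -17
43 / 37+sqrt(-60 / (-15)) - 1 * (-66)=69.16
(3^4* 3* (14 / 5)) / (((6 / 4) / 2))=4536 / 5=907.20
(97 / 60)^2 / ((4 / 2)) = 9409 / 7200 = 1.31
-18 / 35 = -0.51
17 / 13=1.31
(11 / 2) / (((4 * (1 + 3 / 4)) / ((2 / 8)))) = 11 / 56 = 0.20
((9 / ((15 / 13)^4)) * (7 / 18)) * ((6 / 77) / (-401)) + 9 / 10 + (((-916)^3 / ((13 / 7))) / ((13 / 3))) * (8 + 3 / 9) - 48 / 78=-20023283873910946493 / 25159241250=-795861992.62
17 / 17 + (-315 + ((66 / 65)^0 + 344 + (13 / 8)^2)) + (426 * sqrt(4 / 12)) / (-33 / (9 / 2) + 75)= 426 * sqrt(3) / 203 + 2153 / 64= 37.28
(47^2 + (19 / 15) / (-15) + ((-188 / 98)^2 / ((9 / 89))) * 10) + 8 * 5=1411521406 / 540225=2612.84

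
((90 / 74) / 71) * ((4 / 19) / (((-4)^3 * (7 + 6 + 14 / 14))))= -45 / 11180512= -0.00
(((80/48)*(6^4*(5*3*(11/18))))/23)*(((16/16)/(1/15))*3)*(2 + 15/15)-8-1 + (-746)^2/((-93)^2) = 23129786525/198927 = 116272.74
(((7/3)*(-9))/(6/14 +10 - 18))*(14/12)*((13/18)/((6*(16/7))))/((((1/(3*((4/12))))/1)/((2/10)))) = 0.03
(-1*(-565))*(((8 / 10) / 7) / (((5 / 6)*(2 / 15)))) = 4068 / 7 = 581.14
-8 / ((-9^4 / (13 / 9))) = 104 / 59049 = 0.00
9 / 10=0.90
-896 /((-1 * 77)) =128 /11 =11.64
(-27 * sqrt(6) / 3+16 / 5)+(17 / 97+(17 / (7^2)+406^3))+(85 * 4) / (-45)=14313914011262 / 213885 - 9 * sqrt(6)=66923390.12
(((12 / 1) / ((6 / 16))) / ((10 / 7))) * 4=448 / 5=89.60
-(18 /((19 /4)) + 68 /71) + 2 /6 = -17863 /4047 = -4.41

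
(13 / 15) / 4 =13 / 60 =0.22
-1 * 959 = -959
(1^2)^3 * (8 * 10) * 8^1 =640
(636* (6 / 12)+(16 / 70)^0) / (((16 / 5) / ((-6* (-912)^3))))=453708034560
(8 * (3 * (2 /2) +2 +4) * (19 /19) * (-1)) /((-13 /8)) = 576 /13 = 44.31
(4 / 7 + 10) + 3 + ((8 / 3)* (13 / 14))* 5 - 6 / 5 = 2599 / 105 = 24.75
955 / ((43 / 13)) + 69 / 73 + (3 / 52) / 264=4160786051 / 14364064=289.67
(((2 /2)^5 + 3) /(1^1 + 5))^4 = 16 /81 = 0.20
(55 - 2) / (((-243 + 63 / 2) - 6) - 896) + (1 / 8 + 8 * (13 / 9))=1865275 / 160344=11.63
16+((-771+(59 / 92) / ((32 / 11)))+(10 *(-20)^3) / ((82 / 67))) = -7981024911 / 120704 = -66120.63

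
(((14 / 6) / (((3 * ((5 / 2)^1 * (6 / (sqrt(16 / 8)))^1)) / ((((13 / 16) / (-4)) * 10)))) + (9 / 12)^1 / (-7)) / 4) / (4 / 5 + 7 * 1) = -35 * sqrt(2) / 10368-5 / 1456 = -0.01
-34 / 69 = -0.49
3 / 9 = 1 / 3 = 0.33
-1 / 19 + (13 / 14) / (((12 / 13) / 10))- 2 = 12779 / 1596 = 8.01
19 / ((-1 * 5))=-19 / 5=-3.80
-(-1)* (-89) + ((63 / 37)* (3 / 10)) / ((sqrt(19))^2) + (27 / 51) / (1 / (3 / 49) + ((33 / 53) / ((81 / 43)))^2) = -178947369637307 / 2011980249460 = -88.94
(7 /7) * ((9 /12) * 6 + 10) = 29 /2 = 14.50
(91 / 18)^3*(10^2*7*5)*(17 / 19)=11209368625 / 27702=404641.13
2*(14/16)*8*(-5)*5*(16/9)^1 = -5600/9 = -622.22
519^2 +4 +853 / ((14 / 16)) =1892379 / 7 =270339.86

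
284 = 284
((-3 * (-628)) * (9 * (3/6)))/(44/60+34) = 127170/521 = 244.09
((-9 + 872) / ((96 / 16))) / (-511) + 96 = 293473 / 3066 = 95.72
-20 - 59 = -79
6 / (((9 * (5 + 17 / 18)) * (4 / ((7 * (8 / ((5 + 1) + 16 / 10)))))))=420 / 2033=0.21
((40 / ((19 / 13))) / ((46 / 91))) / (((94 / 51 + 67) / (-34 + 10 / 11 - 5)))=-505590540 / 16877377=-29.96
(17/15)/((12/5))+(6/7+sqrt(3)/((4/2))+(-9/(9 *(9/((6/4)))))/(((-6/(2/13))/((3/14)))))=sqrt(3)/2+2179/1638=2.20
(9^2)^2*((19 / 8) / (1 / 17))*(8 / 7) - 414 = 2116305 / 7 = 302329.29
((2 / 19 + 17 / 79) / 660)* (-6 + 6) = 0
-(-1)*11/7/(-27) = -11/189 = -0.06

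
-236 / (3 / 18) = -1416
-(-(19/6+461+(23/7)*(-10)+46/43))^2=-609768889129/3261636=-186951.85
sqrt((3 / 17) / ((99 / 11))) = sqrt(51) / 51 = 0.14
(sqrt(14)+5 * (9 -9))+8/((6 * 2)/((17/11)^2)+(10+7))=2312/6365+sqrt(14)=4.10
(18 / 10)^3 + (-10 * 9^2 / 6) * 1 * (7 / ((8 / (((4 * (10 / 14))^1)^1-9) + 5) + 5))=-4806729 / 46750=-102.82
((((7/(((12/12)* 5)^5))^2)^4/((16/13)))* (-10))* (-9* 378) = 127477044513/7275957614183425903320312500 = 0.00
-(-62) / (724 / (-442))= -6851 / 181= -37.85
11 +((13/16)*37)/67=12273/1072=11.45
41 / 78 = 0.53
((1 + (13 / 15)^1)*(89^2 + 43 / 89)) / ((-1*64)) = -411257 / 1780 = -231.04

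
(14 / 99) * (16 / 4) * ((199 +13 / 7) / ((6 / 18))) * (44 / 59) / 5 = 44992 / 885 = 50.84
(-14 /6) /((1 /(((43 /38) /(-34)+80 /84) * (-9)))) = 24937 /1292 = 19.30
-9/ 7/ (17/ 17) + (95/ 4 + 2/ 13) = 8233/ 364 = 22.62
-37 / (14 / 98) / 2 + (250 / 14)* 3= -1063 / 14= -75.93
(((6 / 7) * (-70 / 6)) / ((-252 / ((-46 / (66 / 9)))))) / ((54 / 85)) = -9775 / 24948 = -0.39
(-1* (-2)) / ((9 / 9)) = 2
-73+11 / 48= -3493 / 48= -72.77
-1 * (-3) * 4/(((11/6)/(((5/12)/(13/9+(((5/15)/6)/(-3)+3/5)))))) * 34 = 45.77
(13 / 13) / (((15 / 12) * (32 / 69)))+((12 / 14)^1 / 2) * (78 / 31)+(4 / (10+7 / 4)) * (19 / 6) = 4750313 / 1223880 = 3.88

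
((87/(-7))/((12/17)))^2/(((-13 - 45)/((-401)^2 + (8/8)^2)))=-673840781/784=-859490.79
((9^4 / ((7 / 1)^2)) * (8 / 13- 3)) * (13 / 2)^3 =-34373079 / 392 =-87686.43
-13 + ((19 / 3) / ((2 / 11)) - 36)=-85 / 6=-14.17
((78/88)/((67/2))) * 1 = 39/1474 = 0.03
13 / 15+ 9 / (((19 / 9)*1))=1462 / 285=5.13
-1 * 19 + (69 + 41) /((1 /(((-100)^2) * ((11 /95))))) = 2419639 /19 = 127349.42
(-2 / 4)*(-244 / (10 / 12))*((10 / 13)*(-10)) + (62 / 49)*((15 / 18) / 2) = -4302145 / 3822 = -1125.63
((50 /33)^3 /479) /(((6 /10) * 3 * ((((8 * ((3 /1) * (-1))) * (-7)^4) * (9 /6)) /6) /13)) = -4062500 /1115920503621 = -0.00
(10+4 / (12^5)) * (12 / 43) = 14467 / 5184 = 2.79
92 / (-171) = -92 / 171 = -0.54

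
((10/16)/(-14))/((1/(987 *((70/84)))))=-1175/32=-36.72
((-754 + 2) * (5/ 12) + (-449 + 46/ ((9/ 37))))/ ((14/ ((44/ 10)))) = -8107/ 45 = -180.16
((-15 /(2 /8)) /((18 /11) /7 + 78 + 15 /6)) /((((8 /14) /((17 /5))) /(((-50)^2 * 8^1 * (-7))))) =7696920000 /12433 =619071.82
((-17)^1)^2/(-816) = -17/48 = -0.35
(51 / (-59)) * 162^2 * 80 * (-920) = 1669652176.27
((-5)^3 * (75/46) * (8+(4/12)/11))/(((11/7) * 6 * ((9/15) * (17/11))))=-28984375/154836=-187.19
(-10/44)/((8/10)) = -25/88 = -0.28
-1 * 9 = -9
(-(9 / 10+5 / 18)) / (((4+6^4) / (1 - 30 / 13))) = 901 / 760500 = 0.00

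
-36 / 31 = -1.16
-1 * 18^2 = -324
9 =9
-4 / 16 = -1 / 4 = -0.25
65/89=0.73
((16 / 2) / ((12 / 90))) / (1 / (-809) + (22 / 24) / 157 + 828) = 91449360 / 1262008183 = 0.07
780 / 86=390 / 43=9.07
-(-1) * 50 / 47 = 50 / 47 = 1.06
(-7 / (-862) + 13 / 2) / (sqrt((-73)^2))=0.09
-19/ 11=-1.73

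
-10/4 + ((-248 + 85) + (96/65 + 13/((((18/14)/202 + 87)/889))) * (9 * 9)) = 57114472313/5331170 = 10713.31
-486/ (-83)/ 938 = 243/ 38927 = 0.01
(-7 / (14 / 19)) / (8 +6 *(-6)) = 19 / 56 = 0.34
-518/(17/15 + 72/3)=-7770/377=-20.61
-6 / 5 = -1.20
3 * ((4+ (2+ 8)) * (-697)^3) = -14221572666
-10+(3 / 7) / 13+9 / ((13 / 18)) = 227 / 91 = 2.49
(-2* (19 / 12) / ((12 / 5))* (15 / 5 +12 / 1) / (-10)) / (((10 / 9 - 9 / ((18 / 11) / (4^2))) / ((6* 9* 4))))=-7695 / 1564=-4.92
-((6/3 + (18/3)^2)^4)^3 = -9065737908494995456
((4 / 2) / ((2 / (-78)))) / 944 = -39 / 472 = -0.08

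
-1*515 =-515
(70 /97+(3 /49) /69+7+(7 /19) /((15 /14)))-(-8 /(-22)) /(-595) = 9399929114 /1165231221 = 8.07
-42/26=-21/13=-1.62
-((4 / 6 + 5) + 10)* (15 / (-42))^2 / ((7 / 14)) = -1175 / 294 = -4.00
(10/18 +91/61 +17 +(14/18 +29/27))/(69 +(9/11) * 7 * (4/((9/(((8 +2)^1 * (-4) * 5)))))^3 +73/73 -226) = -1135893/218632478756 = -0.00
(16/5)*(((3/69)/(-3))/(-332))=4/28635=0.00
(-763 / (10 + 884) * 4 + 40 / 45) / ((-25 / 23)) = 77878 / 33525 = 2.32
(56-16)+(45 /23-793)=-17274 /23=-751.04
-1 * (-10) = 10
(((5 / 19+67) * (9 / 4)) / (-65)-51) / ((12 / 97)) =-4258979 / 9880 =-431.07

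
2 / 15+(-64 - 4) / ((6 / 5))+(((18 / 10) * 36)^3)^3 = 118039224225889281476272 / 5859375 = 20145360934551770.71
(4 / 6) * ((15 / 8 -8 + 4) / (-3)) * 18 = 17 / 2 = 8.50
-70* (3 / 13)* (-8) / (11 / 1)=1680 / 143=11.75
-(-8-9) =17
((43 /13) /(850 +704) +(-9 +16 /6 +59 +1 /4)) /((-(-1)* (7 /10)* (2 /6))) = 10690655 /47138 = 226.79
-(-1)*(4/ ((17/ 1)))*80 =320/ 17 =18.82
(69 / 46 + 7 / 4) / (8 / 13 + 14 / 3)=507 / 824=0.62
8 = 8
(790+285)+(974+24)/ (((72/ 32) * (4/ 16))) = 25643/ 9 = 2849.22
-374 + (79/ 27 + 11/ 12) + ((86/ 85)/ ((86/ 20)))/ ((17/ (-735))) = -380.33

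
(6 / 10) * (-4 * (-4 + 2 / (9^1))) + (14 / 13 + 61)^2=9791719 / 2535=3862.61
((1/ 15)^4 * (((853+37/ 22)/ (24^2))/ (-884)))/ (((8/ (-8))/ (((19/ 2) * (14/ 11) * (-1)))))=-2500799/ 6238140480000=-0.00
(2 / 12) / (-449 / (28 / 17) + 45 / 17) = -0.00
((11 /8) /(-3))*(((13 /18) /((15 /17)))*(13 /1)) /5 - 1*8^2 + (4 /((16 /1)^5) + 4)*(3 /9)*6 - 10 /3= -16007190551 /265420800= -60.31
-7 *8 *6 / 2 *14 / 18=-392 / 3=-130.67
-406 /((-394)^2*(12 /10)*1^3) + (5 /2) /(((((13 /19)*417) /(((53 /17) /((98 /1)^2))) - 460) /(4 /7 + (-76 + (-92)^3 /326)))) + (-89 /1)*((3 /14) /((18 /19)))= -14087884124291433 /699492713091392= -20.14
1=1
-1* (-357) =357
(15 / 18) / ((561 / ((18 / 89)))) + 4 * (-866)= -57651347 / 16643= -3464.00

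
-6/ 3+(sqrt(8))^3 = -2+16* sqrt(2) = 20.63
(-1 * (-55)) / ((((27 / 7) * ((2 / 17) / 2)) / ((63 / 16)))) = 45815 / 48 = 954.48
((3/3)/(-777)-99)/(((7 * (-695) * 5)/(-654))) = -16769432/6300175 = -2.66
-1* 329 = -329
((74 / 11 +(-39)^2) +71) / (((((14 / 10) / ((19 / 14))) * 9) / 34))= 3155710 / 539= 5854.75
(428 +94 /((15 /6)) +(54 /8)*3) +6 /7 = 68139 /140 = 486.71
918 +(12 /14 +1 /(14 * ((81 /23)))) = 1042007 /1134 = 918.88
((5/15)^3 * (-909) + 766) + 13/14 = 30797/42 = 733.26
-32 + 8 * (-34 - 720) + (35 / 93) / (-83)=-46808051 / 7719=-6064.00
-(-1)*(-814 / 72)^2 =127.82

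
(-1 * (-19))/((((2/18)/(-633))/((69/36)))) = -829863/4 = -207465.75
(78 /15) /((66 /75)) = 65 /11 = 5.91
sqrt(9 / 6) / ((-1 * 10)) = -sqrt(6) / 20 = -0.12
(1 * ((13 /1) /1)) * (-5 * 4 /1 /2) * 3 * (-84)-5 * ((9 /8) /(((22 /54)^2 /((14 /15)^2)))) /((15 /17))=197995581 /6050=32726.54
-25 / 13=-1.92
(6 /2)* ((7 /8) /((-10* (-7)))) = 3 /80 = 0.04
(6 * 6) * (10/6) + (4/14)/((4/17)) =857/14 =61.21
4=4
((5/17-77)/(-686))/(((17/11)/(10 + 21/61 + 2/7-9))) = 4991712/42327229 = 0.12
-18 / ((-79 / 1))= 18 / 79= 0.23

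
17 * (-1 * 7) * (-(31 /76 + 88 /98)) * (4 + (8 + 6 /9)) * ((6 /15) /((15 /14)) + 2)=2452573 /525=4671.57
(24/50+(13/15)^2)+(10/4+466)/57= 80801/8550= 9.45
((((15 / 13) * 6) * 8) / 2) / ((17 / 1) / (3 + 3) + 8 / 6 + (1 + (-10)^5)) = -2160 / 7799597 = -0.00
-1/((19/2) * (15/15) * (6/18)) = -6/19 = -0.32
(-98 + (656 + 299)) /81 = 857 /81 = 10.58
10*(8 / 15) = 16 / 3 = 5.33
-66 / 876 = -11 / 146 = -0.08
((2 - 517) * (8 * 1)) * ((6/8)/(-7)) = 3090/7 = 441.43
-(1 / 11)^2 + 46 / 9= 5557 / 1089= 5.10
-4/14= -2/7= -0.29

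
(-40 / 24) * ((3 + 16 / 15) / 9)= -61 / 81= -0.75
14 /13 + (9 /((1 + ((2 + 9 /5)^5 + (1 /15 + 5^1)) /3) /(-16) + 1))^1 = 23052454 /45850493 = 0.50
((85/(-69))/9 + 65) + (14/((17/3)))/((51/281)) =14083934/179469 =78.48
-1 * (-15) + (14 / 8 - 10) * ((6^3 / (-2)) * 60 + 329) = 203043 / 4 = 50760.75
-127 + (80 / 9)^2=-3887 / 81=-47.99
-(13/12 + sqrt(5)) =-sqrt(5) - 13/12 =-3.32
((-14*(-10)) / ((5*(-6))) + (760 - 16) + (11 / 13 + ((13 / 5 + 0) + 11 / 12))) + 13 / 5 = 194037 / 260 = 746.30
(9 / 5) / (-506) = -9 / 2530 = -0.00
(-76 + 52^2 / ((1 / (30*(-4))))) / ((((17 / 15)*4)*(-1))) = 1217085 / 17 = 71593.24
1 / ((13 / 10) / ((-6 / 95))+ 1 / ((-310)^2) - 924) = -72075 / 68080843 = -0.00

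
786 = 786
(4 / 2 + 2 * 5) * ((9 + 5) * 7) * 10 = 11760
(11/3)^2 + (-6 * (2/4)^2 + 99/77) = 13.23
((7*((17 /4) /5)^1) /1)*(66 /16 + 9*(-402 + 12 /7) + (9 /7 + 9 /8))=-1711713 /80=-21396.41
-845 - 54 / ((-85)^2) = -6105179 / 7225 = -845.01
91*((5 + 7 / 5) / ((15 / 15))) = 2912 / 5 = 582.40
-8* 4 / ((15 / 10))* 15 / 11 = -320 / 11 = -29.09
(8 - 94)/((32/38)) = -817/8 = -102.12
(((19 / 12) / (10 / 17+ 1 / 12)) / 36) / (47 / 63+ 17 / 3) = 2261 / 221392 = 0.01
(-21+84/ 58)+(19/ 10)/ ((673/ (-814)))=-2132212/ 97585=-21.85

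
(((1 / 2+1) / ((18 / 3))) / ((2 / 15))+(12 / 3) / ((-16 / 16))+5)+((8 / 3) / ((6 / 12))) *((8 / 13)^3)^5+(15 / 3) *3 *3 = 58817094672817650289 / 1228461432338178168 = 47.88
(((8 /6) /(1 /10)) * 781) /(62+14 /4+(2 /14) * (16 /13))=5685680 /35859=158.56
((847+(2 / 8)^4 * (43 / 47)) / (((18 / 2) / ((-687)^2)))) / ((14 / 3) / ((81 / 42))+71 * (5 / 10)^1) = 1171360.86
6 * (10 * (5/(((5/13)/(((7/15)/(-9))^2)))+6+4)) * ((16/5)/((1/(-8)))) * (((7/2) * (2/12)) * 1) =-163866752/18225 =-8991.32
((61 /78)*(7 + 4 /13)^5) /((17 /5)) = 2360031859375 /492334518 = 4793.55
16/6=8/3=2.67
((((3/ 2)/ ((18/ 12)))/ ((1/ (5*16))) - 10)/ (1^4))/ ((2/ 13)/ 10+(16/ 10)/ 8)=325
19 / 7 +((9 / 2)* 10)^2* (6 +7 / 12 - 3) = 203251 / 28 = 7258.96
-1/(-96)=1/96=0.01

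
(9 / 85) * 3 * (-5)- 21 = -384 / 17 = -22.59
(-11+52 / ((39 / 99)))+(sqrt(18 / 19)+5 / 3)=3 *sqrt(38) / 19+368 / 3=123.64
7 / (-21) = -1 / 3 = -0.33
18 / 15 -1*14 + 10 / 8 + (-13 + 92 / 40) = -89 / 4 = -22.25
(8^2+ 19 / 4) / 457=0.15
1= 1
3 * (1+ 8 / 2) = 15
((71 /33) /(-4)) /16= -71 /2112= -0.03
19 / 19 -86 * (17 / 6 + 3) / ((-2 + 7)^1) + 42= -172 / 3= -57.33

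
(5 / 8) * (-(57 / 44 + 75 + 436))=-112705 / 352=-320.18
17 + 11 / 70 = 1201 / 70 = 17.16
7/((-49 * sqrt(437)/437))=-sqrt(437)/7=-2.99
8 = 8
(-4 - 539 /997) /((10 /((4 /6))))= -0.30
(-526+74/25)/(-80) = 3269/500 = 6.54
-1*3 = -3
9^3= 729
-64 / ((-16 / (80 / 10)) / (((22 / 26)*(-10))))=-3520 / 13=-270.77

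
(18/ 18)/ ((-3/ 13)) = -13/ 3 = -4.33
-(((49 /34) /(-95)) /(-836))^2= -0.00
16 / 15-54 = -794 / 15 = -52.93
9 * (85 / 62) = 765 / 62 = 12.34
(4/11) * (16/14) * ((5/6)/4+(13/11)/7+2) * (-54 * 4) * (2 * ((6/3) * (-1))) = 5060736/5929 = 853.56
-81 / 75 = -27 / 25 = -1.08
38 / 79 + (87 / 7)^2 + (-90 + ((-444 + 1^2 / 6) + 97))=-6547013 / 23226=-281.88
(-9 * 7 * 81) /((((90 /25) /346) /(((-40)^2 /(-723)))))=261576000 /241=1085377.59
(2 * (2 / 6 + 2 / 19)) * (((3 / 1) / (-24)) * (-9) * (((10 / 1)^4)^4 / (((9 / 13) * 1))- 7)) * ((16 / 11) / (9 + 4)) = 12999999999999993700 / 8151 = 1594896331738436.23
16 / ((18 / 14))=12.44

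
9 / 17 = 0.53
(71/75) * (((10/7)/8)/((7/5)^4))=8875/201684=0.04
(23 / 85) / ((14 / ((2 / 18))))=23 / 10710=0.00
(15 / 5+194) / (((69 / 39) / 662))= 1695382 / 23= 73712.26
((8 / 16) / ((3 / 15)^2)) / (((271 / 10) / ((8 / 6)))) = 500 / 813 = 0.62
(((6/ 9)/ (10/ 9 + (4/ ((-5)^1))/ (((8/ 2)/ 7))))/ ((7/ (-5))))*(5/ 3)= 250/ 91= 2.75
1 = 1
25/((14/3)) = 75/14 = 5.36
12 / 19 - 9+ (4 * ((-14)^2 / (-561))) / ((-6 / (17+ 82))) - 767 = -242996 / 323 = -752.31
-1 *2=-2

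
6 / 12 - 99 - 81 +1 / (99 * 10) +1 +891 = 352688 / 495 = 712.50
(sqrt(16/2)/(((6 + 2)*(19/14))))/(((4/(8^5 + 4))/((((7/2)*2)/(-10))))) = -401457*sqrt(2)/380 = -1494.07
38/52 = 19/26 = 0.73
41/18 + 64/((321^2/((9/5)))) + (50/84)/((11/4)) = 197984669/79341570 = 2.50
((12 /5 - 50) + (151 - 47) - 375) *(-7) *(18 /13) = 200718 /65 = 3087.97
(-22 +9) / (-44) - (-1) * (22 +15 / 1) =1641 / 44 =37.30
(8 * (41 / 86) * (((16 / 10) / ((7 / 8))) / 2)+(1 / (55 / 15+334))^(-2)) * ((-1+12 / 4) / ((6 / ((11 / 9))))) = 16988747347 / 365715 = 46453.52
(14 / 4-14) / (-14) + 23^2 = 2119 / 4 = 529.75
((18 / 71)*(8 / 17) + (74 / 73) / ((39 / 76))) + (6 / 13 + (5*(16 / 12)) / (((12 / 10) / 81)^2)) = 104387277509 / 3436329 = 30377.56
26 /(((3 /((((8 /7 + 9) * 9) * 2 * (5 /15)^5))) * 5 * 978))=0.00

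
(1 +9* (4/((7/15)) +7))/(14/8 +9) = 3952/301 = 13.13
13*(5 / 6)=65 / 6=10.83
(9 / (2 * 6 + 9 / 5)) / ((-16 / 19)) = -285 / 368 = -0.77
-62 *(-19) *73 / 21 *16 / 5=1375904 / 105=13103.85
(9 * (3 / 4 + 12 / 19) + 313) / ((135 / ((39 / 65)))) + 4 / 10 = 31573 / 17100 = 1.85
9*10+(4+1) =95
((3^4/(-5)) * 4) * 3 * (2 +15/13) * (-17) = 677484/65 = 10422.83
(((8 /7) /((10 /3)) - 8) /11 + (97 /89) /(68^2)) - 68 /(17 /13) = -8349205023 /158441360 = -52.70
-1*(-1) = 1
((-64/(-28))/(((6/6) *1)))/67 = 16/469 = 0.03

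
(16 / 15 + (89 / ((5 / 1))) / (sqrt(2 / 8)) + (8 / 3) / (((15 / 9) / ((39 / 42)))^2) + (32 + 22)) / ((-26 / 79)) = -13281559 / 47775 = -278.00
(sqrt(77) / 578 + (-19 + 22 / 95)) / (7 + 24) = -1783 / 2945 + sqrt(77) / 17918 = -0.60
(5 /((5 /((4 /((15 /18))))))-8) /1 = -16 /5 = -3.20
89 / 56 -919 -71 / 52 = -668869 / 728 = -918.78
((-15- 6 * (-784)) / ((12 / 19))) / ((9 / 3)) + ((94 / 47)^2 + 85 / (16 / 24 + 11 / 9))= 10095 / 4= 2523.75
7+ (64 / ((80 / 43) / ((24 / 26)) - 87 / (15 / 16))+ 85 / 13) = 2442304 / 190307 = 12.83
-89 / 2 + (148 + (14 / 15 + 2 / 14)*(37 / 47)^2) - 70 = 15849709 / 463890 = 34.17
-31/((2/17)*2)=-527/4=-131.75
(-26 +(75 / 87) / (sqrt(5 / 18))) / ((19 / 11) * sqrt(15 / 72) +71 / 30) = -13401960 / 1084547-4702500 * sqrt(3) / 31451863 +7731900 * sqrt(10) / 31451863 +815100 * sqrt(30) / 1084547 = -7.72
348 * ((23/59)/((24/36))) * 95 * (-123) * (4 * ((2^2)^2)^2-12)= -141973591320/59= -2406332056.27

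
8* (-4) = -32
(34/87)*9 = 102/29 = 3.52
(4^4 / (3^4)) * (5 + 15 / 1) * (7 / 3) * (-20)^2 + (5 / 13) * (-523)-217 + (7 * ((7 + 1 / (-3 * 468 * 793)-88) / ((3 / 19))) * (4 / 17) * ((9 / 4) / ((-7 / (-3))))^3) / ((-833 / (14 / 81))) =465477255047150287 / 7946296289568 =58577.89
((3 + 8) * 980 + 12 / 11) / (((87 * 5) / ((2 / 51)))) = 13952 / 14355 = 0.97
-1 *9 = -9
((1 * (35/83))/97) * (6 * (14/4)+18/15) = 777/8051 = 0.10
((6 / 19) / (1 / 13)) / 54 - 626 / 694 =-49012 / 59337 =-0.83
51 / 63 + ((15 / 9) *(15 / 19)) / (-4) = 767 / 1596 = 0.48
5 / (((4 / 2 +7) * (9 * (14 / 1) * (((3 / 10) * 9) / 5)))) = 125 / 15309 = 0.01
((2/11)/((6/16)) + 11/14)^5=69693216111707/21047953604832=3.31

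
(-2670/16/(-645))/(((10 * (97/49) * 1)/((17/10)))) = 74137/3336800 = 0.02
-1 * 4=-4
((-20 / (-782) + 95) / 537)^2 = 153388225 / 4898460121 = 0.03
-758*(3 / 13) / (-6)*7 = 2653 / 13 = 204.08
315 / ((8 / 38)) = 5985 / 4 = 1496.25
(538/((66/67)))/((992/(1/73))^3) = 18023/12531917774880768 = 0.00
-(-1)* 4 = 4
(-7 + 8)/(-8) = -1/8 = -0.12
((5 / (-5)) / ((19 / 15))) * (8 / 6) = -20 / 19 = -1.05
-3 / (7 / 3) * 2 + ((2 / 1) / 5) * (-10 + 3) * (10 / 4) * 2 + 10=-46 / 7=-6.57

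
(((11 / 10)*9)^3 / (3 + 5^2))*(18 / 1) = 8732691 / 14000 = 623.76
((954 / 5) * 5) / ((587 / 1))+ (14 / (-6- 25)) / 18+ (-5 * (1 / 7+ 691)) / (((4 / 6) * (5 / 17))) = -20202676838 / 1146411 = -17622.54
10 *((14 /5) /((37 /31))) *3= 2604 /37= 70.38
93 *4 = 372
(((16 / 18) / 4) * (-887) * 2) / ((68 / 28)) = -24836 / 153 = -162.33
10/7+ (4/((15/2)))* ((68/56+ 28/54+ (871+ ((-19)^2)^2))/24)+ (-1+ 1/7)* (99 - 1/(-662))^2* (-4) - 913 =66360787015141/1863632610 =35608.30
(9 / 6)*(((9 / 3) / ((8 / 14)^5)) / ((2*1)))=36.93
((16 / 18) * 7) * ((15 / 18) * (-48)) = -2240 / 9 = -248.89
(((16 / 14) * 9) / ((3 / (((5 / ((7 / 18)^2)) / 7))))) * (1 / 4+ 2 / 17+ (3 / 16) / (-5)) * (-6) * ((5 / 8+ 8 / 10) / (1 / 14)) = -18657297 / 29155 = -639.93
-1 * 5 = -5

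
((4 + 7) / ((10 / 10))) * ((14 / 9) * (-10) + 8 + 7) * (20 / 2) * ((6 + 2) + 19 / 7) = -13750 / 21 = -654.76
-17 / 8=-2.12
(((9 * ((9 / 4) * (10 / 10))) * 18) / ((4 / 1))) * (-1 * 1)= -729 / 8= -91.12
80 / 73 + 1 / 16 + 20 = 24713 / 1168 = 21.16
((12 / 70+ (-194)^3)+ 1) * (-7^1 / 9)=255548399 / 45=5678853.31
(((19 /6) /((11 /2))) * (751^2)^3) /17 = 3408734867504148019 /561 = 6076176234410246.02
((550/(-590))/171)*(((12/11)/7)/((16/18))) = -15/15694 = -0.00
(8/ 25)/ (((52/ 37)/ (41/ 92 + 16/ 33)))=0.21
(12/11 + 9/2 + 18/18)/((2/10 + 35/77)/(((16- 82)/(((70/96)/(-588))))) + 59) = 535920/4797409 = 0.11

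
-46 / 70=-23 / 35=-0.66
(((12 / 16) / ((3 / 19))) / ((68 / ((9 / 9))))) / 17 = 19 / 4624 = 0.00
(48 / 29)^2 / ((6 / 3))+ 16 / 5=19216 / 4205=4.57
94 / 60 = 47 / 30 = 1.57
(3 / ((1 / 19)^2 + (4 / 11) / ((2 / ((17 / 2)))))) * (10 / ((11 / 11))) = 59565 / 3074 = 19.38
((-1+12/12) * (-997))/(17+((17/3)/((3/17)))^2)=0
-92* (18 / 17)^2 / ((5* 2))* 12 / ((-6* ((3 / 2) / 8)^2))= 847872 / 1445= 586.76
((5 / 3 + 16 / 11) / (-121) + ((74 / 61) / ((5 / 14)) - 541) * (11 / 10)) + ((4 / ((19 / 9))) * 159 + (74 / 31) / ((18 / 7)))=-6223445299529 / 21519674550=-289.20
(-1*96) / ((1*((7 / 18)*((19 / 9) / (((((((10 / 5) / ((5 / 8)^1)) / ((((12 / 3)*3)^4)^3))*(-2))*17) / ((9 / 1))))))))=17 / 107226685440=0.00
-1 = -1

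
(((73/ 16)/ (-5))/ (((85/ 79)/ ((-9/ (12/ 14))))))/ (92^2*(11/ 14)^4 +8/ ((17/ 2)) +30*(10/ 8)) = 0.00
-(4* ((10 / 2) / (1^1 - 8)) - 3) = 41 / 7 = 5.86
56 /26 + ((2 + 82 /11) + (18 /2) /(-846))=11.60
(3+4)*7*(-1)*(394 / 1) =-19306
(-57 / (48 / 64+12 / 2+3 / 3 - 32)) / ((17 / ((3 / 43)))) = 684 / 70907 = 0.01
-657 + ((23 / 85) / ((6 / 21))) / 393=-43894009 / 66810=-657.00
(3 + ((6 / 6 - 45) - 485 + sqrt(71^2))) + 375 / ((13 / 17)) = 460 / 13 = 35.38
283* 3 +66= 915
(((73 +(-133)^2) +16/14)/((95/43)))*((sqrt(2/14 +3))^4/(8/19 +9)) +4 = 2589033644/306985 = 8433.75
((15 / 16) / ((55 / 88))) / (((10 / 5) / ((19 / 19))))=3 / 4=0.75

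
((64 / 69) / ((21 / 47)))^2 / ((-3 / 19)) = -171913216 / 6298803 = -27.29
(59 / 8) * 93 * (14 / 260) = 38409 / 1040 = 36.93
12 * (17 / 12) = 17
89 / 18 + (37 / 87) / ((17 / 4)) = 44765 / 8874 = 5.04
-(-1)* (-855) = -855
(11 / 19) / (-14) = -11 / 266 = -0.04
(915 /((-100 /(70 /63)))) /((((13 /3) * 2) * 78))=-61 /4056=-0.02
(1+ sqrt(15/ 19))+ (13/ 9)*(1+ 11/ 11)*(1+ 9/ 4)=sqrt(285)/ 19+ 187/ 18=11.28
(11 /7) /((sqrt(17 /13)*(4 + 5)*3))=0.05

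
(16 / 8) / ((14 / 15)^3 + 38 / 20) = 13500 / 18313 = 0.74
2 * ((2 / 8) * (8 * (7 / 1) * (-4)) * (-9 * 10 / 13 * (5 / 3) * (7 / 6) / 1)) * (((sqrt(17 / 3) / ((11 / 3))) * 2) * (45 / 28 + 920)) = 2779000 * sqrt(51) / 11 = 1804184.51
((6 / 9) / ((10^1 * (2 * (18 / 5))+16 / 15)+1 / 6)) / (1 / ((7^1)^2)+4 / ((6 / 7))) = 2940 / 1513733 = 0.00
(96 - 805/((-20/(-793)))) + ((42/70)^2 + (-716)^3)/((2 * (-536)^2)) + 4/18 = -4196642463119/129283200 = -32460.85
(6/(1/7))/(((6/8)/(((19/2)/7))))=76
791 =791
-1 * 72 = -72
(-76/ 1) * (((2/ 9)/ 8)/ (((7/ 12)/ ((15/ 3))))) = -380/ 21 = -18.10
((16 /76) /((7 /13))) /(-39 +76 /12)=-0.01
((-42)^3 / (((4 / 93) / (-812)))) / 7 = 199815336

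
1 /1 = 1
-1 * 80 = -80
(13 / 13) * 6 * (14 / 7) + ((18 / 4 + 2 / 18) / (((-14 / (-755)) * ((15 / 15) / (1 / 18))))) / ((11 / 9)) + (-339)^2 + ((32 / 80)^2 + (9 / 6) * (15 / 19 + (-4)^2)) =302761069519 / 2633400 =114969.65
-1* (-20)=20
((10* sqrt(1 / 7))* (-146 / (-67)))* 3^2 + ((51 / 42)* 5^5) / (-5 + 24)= 13140* sqrt(7) / 469 + 53125 / 266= 273.84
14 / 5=2.80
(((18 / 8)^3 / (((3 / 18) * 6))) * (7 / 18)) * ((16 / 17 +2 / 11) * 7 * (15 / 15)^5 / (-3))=-138915 / 11968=-11.61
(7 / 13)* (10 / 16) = 35 / 104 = 0.34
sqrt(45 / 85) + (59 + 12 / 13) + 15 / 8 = 3* sqrt(17) / 17 + 6427 / 104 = 62.53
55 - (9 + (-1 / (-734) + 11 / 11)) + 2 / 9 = 298729 / 6606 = 45.22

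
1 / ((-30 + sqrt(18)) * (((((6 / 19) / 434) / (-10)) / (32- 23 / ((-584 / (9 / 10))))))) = 110194243 * sqrt(2) / 73584 + 550971215 / 36792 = 17093.13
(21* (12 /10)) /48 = 21 /40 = 0.52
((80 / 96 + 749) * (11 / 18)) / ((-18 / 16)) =-407.32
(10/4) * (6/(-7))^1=-15/7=-2.14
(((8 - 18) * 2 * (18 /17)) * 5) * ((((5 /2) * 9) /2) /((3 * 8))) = -3375 /68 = -49.63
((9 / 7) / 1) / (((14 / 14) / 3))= 27 / 7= 3.86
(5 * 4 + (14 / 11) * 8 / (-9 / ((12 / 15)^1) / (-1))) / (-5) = -10348 / 2475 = -4.18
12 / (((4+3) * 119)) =12 / 833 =0.01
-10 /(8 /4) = -5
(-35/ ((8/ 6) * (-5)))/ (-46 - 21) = -21/ 268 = -0.08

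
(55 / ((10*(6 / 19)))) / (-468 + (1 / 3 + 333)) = -0.13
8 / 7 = 1.14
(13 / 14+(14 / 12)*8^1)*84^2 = 72408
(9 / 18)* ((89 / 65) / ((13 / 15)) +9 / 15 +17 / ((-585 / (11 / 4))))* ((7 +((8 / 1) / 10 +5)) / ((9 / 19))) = 9709912 / 342225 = 28.37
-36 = -36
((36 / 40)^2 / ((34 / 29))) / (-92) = -2349 / 312800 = -0.01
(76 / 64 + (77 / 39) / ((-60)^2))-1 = 13201 / 70200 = 0.19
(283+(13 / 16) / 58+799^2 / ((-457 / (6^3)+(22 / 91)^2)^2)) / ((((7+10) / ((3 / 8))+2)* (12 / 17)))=32283279029645953524157 / 7137760523450780416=4522.89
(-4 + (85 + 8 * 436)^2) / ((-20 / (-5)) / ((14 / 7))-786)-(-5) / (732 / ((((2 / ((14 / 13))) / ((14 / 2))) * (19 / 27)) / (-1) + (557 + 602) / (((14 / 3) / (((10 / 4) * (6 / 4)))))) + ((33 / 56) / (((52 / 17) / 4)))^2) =-91995628017728150755 / 5650852896453744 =-16279.95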